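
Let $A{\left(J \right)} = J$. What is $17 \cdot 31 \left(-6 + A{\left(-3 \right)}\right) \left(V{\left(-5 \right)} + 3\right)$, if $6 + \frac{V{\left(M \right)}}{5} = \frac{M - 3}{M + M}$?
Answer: $109089$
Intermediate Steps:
$V{\left(M \right)} = -30 + \frac{5 \left(-3 + M\right)}{2 M}$ ($V{\left(M \right)} = -30 + 5 \frac{M - 3}{M + M} = -30 + 5 \frac{-3 + M}{2 M} = -30 + \frac{5 \left(-3 + M\right)}{2 M}$)
$17 \cdot 31 \left(-6 + A{\left(-3 \right)}\right) \left(V{\left(-5 \right)} + 3\right) = 17 \cdot 31 \left(-6 - 3\right) \left(\frac{5 \left(-3 - -55\right)}{2 \left(-5\right)} + 3\right) = 527 \left(- 9 \left(\frac{5}{2} \left(- \frac{1}{5}\right) \left(-3 + 55\right) + 3\right)\right) = 527 \left(- 9 \left(\frac{5}{2} \left(- \frac{1}{5}\right) 52 + 3\right)\right) = 527 \left(- 9 \left(-26 + 3\right)\right) = 527 \left(\left(-9\right) \left(-23\right)\right) = 527 \cdot 207 = 109089$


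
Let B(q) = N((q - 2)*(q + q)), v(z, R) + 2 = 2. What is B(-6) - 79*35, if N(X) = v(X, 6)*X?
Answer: -2765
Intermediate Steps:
v(z, R) = 0 (v(z, R) = -2 + 2 = 0)
N(X) = 0 (N(X) = 0*X = 0)
B(q) = 0
B(-6) - 79*35 = 0 - 79*35 = 0 - 2765 = -2765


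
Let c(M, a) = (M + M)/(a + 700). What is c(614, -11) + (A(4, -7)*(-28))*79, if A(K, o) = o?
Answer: 10669704/689 ≈ 15486.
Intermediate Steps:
c(M, a) = 2*M/(700 + a) (c(M, a) = (2*M)/(700 + a) = 2*M/(700 + a))
c(614, -11) + (A(4, -7)*(-28))*79 = 2*614/(700 - 11) - 7*(-28)*79 = 2*614/689 + 196*79 = 2*614*(1/689) + 15484 = 1228/689 + 15484 = 10669704/689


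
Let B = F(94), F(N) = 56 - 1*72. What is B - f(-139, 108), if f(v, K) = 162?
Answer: -178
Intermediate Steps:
F(N) = -16 (F(N) = 56 - 72 = -16)
B = -16
B - f(-139, 108) = -16 - 1*162 = -16 - 162 = -178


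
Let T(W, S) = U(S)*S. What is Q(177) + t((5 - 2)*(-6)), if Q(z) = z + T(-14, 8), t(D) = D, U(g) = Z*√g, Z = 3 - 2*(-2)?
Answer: 159 + 112*√2 ≈ 317.39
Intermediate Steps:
Z = 7 (Z = 3 + 4 = 7)
U(g) = 7*√g
T(W, S) = 7*S^(3/2) (T(W, S) = (7*√S)*S = 7*S^(3/2))
Q(z) = z + 112*√2 (Q(z) = z + 7*8^(3/2) = z + 7*(16*√2) = z + 112*√2)
Q(177) + t((5 - 2)*(-6)) = (177 + 112*√2) + (5 - 2)*(-6) = (177 + 112*√2) + 3*(-6) = (177 + 112*√2) - 18 = 159 + 112*√2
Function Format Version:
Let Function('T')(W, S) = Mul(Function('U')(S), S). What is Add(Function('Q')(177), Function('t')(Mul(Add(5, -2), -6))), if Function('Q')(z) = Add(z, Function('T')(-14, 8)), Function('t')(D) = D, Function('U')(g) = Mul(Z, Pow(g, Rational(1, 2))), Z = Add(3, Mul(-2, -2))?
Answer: Add(159, Mul(112, Pow(2, Rational(1, 2)))) ≈ 317.39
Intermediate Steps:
Z = 7 (Z = Add(3, 4) = 7)
Function('U')(g) = Mul(7, Pow(g, Rational(1, 2)))
Function('T')(W, S) = Mul(7, Pow(S, Rational(3, 2))) (Function('T')(W, S) = Mul(Mul(7, Pow(S, Rational(1, 2))), S) = Mul(7, Pow(S, Rational(3, 2))))
Function('Q')(z) = Add(z, Mul(112, Pow(2, Rational(1, 2)))) (Function('Q')(z) = Add(z, Mul(7, Pow(8, Rational(3, 2)))) = Add(z, Mul(7, Mul(16, Pow(2, Rational(1, 2))))) = Add(z, Mul(112, Pow(2, Rational(1, 2)))))
Add(Function('Q')(177), Function('t')(Mul(Add(5, -2), -6))) = Add(Add(177, Mul(112, Pow(2, Rational(1, 2)))), Mul(Add(5, -2), -6)) = Add(Add(177, Mul(112, Pow(2, Rational(1, 2)))), Mul(3, -6)) = Add(Add(177, Mul(112, Pow(2, Rational(1, 2)))), -18) = Add(159, Mul(112, Pow(2, Rational(1, 2))))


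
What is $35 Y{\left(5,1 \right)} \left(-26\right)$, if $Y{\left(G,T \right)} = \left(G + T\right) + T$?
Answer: $-6370$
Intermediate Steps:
$Y{\left(G,T \right)} = G + 2 T$
$35 Y{\left(5,1 \right)} \left(-26\right) = 35 \left(5 + 2 \cdot 1\right) \left(-26\right) = 35 \left(5 + 2\right) \left(-26\right) = 35 \cdot 7 \left(-26\right) = 245 \left(-26\right) = -6370$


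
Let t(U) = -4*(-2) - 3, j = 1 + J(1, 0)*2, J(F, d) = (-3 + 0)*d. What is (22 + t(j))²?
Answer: 729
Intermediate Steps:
J(F, d) = -3*d
j = 1 (j = 1 - 3*0*2 = 1 + 0*2 = 1 + 0 = 1)
t(U) = 5 (t(U) = 8 - 3 = 5)
(22 + t(j))² = (22 + 5)² = 27² = 729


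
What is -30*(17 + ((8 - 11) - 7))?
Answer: -210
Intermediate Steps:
-30*(17 + ((8 - 11) - 7)) = -30*(17 + (-3 - 7)) = -30*(17 - 10) = -30*7 = -210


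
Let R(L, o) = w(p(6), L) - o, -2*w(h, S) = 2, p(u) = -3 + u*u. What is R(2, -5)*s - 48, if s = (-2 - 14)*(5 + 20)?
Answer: -1648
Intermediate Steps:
s = -400 (s = -16*25 = -400)
p(u) = -3 + u²
w(h, S) = -1 (w(h, S) = -½*2 = -1)
R(L, o) = -1 - o
R(2, -5)*s - 48 = (-1 - 1*(-5))*(-400) - 48 = (-1 + 5)*(-400) - 48 = 4*(-400) - 48 = -1600 - 48 = -1648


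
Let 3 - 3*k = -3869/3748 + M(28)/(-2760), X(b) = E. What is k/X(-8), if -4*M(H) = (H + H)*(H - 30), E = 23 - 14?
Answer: 5227103/34912620 ≈ 0.14972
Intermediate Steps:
E = 9
M(H) = -H*(-30 + H)/2 (M(H) = -(H + H)*(H - 30)/4 = -2*H*(-30 + H)/4 = -H*(-30 + H)/2)
X(b) = 9
k = 5227103/3879180 (k = 1 - (-3869/3748 + ((1/2)*28*(30 - 1*28))/(-2760))/3 = 1 - (-3869*1/3748 + ((1/2)*28*(30 - 28))*(-1/2760))/3 = 1 - (-3869/3748 + ((1/2)*28*2)*(-1/2760))/3 = 1 - (-3869/3748 + 28*(-1/2760))/3 = 1 - (-3869/3748 - 7/690)/3 = 1 - 1/3*(-1347923/1293060) = 1 + 1347923/3879180 = 5227103/3879180 ≈ 1.3475)
k/X(-8) = (5227103/3879180)/9 = (5227103/3879180)*(1/9) = 5227103/34912620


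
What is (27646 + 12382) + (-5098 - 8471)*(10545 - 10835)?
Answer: 3975038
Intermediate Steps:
(27646 + 12382) + (-5098 - 8471)*(10545 - 10835) = 40028 - 13569*(-290) = 40028 + 3935010 = 3975038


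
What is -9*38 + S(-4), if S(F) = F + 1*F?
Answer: -350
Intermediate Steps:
S(F) = 2*F (S(F) = F + F = 2*F)
-9*38 + S(-4) = -9*38 + 2*(-4) = -342 - 8 = -350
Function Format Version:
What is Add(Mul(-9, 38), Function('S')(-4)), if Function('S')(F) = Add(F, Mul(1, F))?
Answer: -350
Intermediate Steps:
Function('S')(F) = Mul(2, F) (Function('S')(F) = Add(F, F) = Mul(2, F))
Add(Mul(-9, 38), Function('S')(-4)) = Add(Mul(-9, 38), Mul(2, -4)) = Add(-342, -8) = -350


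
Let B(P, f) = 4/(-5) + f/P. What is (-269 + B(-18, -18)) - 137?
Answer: -2029/5 ≈ -405.80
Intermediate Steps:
B(P, f) = -4/5 + f/P (B(P, f) = 4*(-1/5) + f/P = -4/5 + f/P)
(-269 + B(-18, -18)) - 137 = (-269 + (-4/5 - 18/(-18))) - 137 = (-269 + (-4/5 - 18*(-1/18))) - 137 = (-269 + (-4/5 + 1)) - 137 = (-269 + 1/5) - 137 = -1344/5 - 137 = -2029/5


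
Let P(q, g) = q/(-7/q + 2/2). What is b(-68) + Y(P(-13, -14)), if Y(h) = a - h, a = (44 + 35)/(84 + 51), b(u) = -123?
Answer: -61541/540 ≈ -113.96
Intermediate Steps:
a = 79/135 ≈ 0.58519
P(q, g) = q/(1 - 7/q) (P(q, g) = q/(-7/q + 2*(½)) = q/(-7/q + 1) = q/(1 - 7/q))
Y(h) = 79/135 - h
b(-68) + Y(P(-13, -14)) = -123 + (79/135 - (-13)²/(-7 - 13)) = -123 + (79/135 - 169/(-20)) = -123 + (79/135 - 169*(-1)/20) = -123 + (79/135 - 1*(-169/20)) = -123 + (79/135 + 169/20) = -123 + 4879/540 = -61541/540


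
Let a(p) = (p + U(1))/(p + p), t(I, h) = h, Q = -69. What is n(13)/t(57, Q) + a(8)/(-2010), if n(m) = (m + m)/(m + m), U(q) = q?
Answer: -10927/739680 ≈ -0.014773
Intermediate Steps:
a(p) = (1 + p)/(2*p) (a(p) = (p + 1)/(p + p) = (1 + p)/((2*p)) = (1 + p)*(1/(2*p)) = (1 + p)/(2*p))
n(m) = 1 (n(m) = (2*m)/((2*m)) = (2*m)*(1/(2*m)) = 1)
n(13)/t(57, Q) + a(8)/(-2010) = 1/(-69) + ((½)*(1 + 8)/8)/(-2010) = 1*(-1/69) + ((½)*(⅛)*9)*(-1/2010) = -1/69 + (9/16)*(-1/2010) = -1/69 - 3/10720 = -10927/739680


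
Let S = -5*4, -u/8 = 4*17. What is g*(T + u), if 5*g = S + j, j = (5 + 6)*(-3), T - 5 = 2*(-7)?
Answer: 29309/5 ≈ 5861.8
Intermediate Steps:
u = -544 (u = -32*17 = -8*68 = -544)
T = -9 (T = 5 + 2*(-7) = 5 - 14 = -9)
j = -33 (j = 11*(-3) = -33)
S = -20
g = -53/5 (g = (-20 - 33)/5 = (1/5)*(-53) = -53/5 ≈ -10.600)
g*(T + u) = -53*(-9 - 544)/5 = -53/5*(-553) = 29309/5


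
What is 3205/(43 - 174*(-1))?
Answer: 3205/217 ≈ 14.770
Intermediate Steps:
3205/(43 - 174*(-1)) = 3205/(43 - 29*(-6)) = 3205/(43 + 174) = 3205/217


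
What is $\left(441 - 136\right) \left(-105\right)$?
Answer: $-32025$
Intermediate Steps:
$\left(441 - 136\right) \left(-105\right) = 305 \left(-105\right) = -32025$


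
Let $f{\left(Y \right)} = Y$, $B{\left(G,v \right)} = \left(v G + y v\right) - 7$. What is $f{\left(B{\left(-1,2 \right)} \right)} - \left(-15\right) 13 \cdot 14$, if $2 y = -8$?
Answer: $2713$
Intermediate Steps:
$y = -4$ ($y = \frac{1}{2} \left(-8\right) = -4$)
$B{\left(G,v \right)} = -7 - 4 v + G v$ ($B{\left(G,v \right)} = \left(v G - 4 v\right) - 7 = \left(G v - 4 v\right) - 7 = \left(- 4 v + G v\right) - 7 = -7 - 4 v + G v$)
$f{\left(B{\left(-1,2 \right)} \right)} - \left(-15\right) 13 \cdot 14 = \left(-7 - 8 - 2\right) - \left(-15\right) 13 \cdot 14 = \left(-7 - 8 - 2\right) - \left(-195\right) 14 = -17 - -2730 = -17 + 2730 = 2713$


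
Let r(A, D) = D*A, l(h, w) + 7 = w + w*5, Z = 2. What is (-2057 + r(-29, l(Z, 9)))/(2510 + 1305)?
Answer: -684/763 ≈ -0.89646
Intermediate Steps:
l(h, w) = -7 + 6*w (l(h, w) = -7 + (w + w*5) = -7 + (w + 5*w) = -7 + 6*w)
r(A, D) = A*D
(-2057 + r(-29, l(Z, 9)))/(2510 + 1305) = (-2057 - 29*(-7 + 6*9))/(2510 + 1305) = (-2057 - 29*(-7 + 54))/3815 = (-2057 - 29*47)*(1/3815) = (-2057 - 1363)*(1/3815) = -3420*1/3815 = -684/763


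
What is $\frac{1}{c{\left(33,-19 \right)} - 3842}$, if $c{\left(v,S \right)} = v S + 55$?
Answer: $- \frac{1}{4414} \approx -0.00022655$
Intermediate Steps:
$c{\left(v,S \right)} = 55 + S v$ ($c{\left(v,S \right)} = S v + 55 = 55 + S v$)
$\frac{1}{c{\left(33,-19 \right)} - 3842} = \frac{1}{\left(55 - 627\right) - 3842} = \frac{1}{-572 - 3842} = \frac{1}{-4414} = - \frac{1}{4414}$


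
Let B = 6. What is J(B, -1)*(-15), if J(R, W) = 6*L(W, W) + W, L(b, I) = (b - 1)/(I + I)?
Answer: -75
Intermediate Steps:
L(b, I) = (-1 + b)/(2*I) (L(b, I) = (-1 + b)/((2*I)) = (-1 + b)*(1/(2*I)) = (-1 + b)/(2*I))
J(R, W) = W + 3*(-1 + W)/W (J(R, W) = 6*((-1 + W)/(2*W)) + W = 3*(-1 + W)/W + W = W + 3*(-1 + W)/W)
J(B, -1)*(-15) = (3 - 1 - 3/(-1))*(-15) = (3 - 1 - 3*(-1))*(-15) = (3 - 1 + 3)*(-15) = 5*(-15) = -75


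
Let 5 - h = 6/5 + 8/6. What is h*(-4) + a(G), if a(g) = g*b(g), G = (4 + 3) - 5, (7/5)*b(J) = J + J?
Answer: -436/105 ≈ -4.1524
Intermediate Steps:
b(J) = 10*J/7 (b(J) = 5*(J + J)/7 = 5*(2*J)/7 = 10*J/7)
G = 2 (G = 7 - 5 = 2)
a(g) = 10*g²/7 (a(g) = g*(10*g/7) = 10*g²/7)
h = 37/15 (h = 5 - (6/5 + 8/6) = 5 - (6*(⅕) + 8*(⅙)) = 5 - (6/5 + 4/3) = 5 - 1*38/15 = 5 - 38/15 = 37/15 ≈ 2.4667)
h*(-4) + a(G) = (37/15)*(-4) + (10/7)*2² = -148/15 + (10/7)*4 = -148/15 + 40/7 = -436/105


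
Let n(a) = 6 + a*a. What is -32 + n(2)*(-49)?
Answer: -522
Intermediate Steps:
n(a) = 6 + a²
-32 + n(2)*(-49) = -32 + (6 + 2²)*(-49) = -32 + (6 + 4)*(-49) = -32 + 10*(-49) = -32 - 490 = -522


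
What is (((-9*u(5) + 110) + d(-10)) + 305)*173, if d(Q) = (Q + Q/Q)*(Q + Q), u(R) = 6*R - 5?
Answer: 64010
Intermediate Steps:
u(R) = -5 + 6*R
d(Q) = 2*Q*(1 + Q) (d(Q) = (Q + 1)*(2*Q) = (1 + Q)*(2*Q) = 2*Q*(1 + Q))
(((-9*u(5) + 110) + d(-10)) + 305)*173 = (((-9*(-5 + 6*5) + 110) + 2*(-10)*(1 - 10)) + 305)*173 = (((-9*(-5 + 30) + 110) + 2*(-10)*(-9)) + 305)*173 = (((-9*25 + 110) + 180) + 305)*173 = (((-225 + 110) + 180) + 305)*173 = ((-115 + 180) + 305)*173 = (65 + 305)*173 = 370*173 = 64010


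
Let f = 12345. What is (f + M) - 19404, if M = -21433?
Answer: -28492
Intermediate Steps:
(f + M) - 19404 = (12345 - 21433) - 19404 = -9088 - 19404 = -28492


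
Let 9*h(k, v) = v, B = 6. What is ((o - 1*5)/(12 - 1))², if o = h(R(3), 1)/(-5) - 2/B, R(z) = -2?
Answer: 58081/245025 ≈ 0.23704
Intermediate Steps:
h(k, v) = v/9
o = -16/45 (o = ((⅑)*1)/(-5) - 2/6 = (⅑)*(-⅕) - 2*⅙ = -1/45 - ⅓ = -16/45 ≈ -0.35556)
((o - 1*5)/(12 - 1))² = ((-16/45 - 1*5)/(12 - 1))² = ((-16/45 - 5)/11)² = (-241/45*1/11)² = (-241/495)² = 58081/245025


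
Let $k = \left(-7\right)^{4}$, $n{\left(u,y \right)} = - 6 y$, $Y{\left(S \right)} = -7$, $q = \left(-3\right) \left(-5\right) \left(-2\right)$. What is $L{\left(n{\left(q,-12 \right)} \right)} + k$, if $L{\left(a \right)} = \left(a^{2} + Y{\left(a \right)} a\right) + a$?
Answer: $7153$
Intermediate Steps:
$q = -30$ ($q = 15 \left(-2\right) = -30$)
$k = 2401$
$L{\left(a \right)} = a^{2} - 6 a$ ($L{\left(a \right)} = \left(a^{2} - 7 a\right) + a = a^{2} - 6 a$)
$L{\left(n{\left(q,-12 \right)} \right)} + k = \left(-6\right) \left(-12\right) \left(-6 - -72\right) + 2401 = 72 \left(-6 + 72\right) + 2401 = 72 \cdot 66 + 2401 = 4752 + 2401 = 7153$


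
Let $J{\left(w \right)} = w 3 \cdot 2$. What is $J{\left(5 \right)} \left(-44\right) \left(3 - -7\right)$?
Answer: $-13200$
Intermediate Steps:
$J{\left(w \right)} = 6 w$ ($J{\left(w \right)} = 3 w 2 = 6 w$)
$J{\left(5 \right)} \left(-44\right) \left(3 - -7\right) = 6 \cdot 5 \left(-44\right) \left(3 - -7\right) = 30 \left(-44\right) \left(3 + 7\right) = \left(-1320\right) 10 = -13200$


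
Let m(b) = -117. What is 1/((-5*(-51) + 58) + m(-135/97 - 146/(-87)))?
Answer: 1/196 ≈ 0.0051020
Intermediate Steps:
1/((-5*(-51) + 58) + m(-135/97 - 146/(-87))) = 1/((-5*(-51) + 58) - 117) = 1/((255 + 58) - 117) = 1/(313 - 117) = 1/196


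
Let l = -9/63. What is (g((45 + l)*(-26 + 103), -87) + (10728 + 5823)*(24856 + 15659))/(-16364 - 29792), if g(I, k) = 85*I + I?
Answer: -670860809/46156 ≈ -14535.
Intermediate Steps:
l = -⅐ (l = -9*1/63 = -⅐ ≈ -0.14286)
g(I, k) = 86*I
(g((45 + l)*(-26 + 103), -87) + (10728 + 5823)*(24856 + 15659))/(-16364 - 29792) = (86*((45 - ⅐)*(-26 + 103)) + (10728 + 5823)*(24856 + 15659))/(-16364 - 29792) = (86*((314/7)*77) + 16551*40515)/(-46156) = (86*3454 + 670563765)*(-1/46156) = (297044 + 670563765)*(-1/46156) = 670860809*(-1/46156) = -670860809/46156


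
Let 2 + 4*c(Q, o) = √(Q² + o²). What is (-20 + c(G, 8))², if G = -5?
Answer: (82 - √89)²/16 ≈ 329.11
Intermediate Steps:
c(Q, o) = -½ + √(Q² + o²)/4
(-20 + c(G, 8))² = (-20 + (-½ + √((-5)² + 8²)/4))² = (-20 + (-½ + √(25 + 64)/4))² = (-20 + (-½ + √89/4))² = (-41/2 + √89/4)²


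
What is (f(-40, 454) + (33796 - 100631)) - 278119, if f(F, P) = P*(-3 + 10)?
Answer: -341776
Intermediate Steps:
f(F, P) = 7*P (f(F, P) = P*7 = 7*P)
(f(-40, 454) + (33796 - 100631)) - 278119 = (7*454 + (33796 - 100631)) - 278119 = (3178 - 66835) - 278119 = -63657 - 278119 = -341776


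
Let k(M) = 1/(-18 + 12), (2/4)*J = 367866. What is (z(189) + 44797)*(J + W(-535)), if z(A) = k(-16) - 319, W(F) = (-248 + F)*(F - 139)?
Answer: 56196585993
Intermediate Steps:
J = 735732 (J = 2*367866 = 735732)
k(M) = -⅙ (k(M) = 1/(-6) = -⅙)
W(F) = (-248 + F)*(-139 + F)
z(A) = -1915/6 (z(A) = -⅙ - 319 = -1915/6)
(z(189) + 44797)*(J + W(-535)) = (-1915/6 + 44797)*(735732 + (34472 + (-535)² - 387*(-535))) = 266867*(735732 + (34472 + 286225 + 207045))/6 = 266867*(735732 + 527742)/6 = (266867/6)*1263474 = 56196585993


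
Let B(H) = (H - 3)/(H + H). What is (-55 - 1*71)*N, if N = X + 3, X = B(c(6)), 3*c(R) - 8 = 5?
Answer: -5166/13 ≈ -397.38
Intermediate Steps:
c(R) = 13/3 (c(R) = 8/3 + (1/3)*5 = 8/3 + 5/3 = 13/3)
B(H) = (-3 + H)/(2*H) (B(H) = (-3 + H)/((2*H)) = (-3 + H)*(1/(2*H)) = (-3 + H)/(2*H))
X = 2/13 (X = (-3 + 13/3)/(2*(13/3)) = (1/2)*(3/13)*(4/3) = 2/13 ≈ 0.15385)
N = 41/13 (N = 2/13 + 3 = 41/13 ≈ 3.1538)
(-55 - 1*71)*N = (-55 - 1*71)*(41/13) = (-55 - 71)*(41/13) = -126*41/13 = -5166/13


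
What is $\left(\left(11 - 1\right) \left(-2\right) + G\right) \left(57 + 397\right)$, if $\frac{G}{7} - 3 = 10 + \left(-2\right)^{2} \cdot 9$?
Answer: $146642$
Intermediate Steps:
$G = 343$ ($G = 21 + 7 \left(10 + \left(-2\right)^{2} \cdot 9\right) = 21 + 7 \left(10 + 4 \cdot 9\right) = 21 + 7 \left(10 + 36\right) = 21 + 7 \cdot 46 = 21 + 322 = 343$)
$\left(\left(11 - 1\right) \left(-2\right) + G\right) \left(57 + 397\right) = \left(\left(11 - 1\right) \left(-2\right) + 343\right) \left(57 + 397\right) = \left(10 \left(-2\right) + 343\right) 454 = \left(-20 + 343\right) 454 = 323 \cdot 454 = 146642$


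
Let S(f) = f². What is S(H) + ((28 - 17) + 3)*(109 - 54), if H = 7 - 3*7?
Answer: 966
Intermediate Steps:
H = -14 (H = 7 - 21 = -14)
S(H) + ((28 - 17) + 3)*(109 - 54) = (-14)² + ((28 - 17) + 3)*(109 - 54) = 196 + (11 + 3)*55 = 196 + 14*55 = 196 + 770 = 966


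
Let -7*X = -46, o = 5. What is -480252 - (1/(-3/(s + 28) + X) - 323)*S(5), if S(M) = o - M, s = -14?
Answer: -480252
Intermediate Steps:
S(M) = 5 - M
X = 46/7 (X = -⅐*(-46) = 46/7 ≈ 6.5714)
-480252 - (1/(-3/(s + 28) + X) - 323)*S(5) = -480252 - (1/(-3/(-14 + 28) + 46/7) - 323)*(5 - 1*5) = -480252 - (1/(-3/14 + 46/7) - 323)*(5 - 5) = -480252 - (1/((1/14)*(-3) + 46/7) - 323)*0 = -480252 - (1/(-3/14 + 46/7) - 323)*0 = -480252 - (1/(89/14) - 323)*0 = -480252 - (14/89 - 323)*0 = -480252 - (-28733)*0/89 = -480252 - 1*0 = -480252 + 0 = -480252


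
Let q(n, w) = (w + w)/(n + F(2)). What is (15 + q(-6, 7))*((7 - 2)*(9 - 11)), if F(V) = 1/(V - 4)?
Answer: -1670/13 ≈ -128.46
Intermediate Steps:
F(V) = 1/(-4 + V)
q(n, w) = 2*w/(-1/2 + n) (q(n, w) = (w + w)/(n + 1/(-4 + 2)) = (2*w)/(n + 1/(-2)) = (2*w)/(n - 1/2) = (2*w)/(-1/2 + n) = 2*w/(-1/2 + n))
(15 + q(-6, 7))*((7 - 2)*(9 - 11)) = (15 + 4*7/(-1 + 2*(-6)))*((7 - 2)*(9 - 11)) = (15 + 4*7/(-1 - 12))*(5*(-2)) = (15 + 4*7/(-13))*(-10) = (15 + 4*7*(-1/13))*(-10) = (15 - 28/13)*(-10) = (167/13)*(-10) = -1670/13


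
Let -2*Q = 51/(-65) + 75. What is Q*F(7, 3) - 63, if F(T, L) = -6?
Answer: 10377/65 ≈ 159.65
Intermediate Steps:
Q = -2412/65 (Q = -(51/(-65) + 75)/2 = -(51*(-1/65) + 75)/2 = -(-51/65 + 75)/2 = -1/2*4824/65 = -2412/65 ≈ -37.108)
Q*F(7, 3) - 63 = -2412/65*(-6) - 63 = 14472/65 - 63 = 10377/65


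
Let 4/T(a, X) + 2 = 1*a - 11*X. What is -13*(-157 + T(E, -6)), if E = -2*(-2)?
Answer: 34684/17 ≈ 2040.2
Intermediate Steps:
E = 4
T(a, X) = 4/(-2 + a - 11*X) (T(a, X) = 4/(-2 + (1*a - 11*X)) = 4/(-2 + (a - 11*X)) = 4/(-2 + a - 11*X))
-13*(-157 + T(E, -6)) = -13*(-157 + 4/(-2 + 4 - 11*(-6))) = -13*(-157 + 4/(-2 + 4 + 66)) = -13*(-157 + 4/68) = -13*(-157 + 4*(1/68)) = -13*(-157 + 1/17) = -13*(-2668/17) = 34684/17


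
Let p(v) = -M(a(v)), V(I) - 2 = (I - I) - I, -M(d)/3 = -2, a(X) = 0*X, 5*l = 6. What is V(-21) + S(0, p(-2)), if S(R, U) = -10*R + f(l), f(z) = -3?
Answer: 20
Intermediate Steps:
l = 6/5 (l = (1/5)*6 = 6/5 ≈ 1.2000)
a(X) = 0
M(d) = 6 (M(d) = -3*(-2) = 6)
V(I) = 2 - I (V(I) = 2 + ((I - I) - I) = 2 + (0 - I) = 2 - I)
p(v) = -6 (p(v) = -1*6 = -6)
S(R, U) = -3 - 10*R (S(R, U) = -10*R - 3 = -3 - 10*R)
V(-21) + S(0, p(-2)) = (2 - 1*(-21)) + (-3 - 10*0) = (2 + 21) + (-3 + 0) = 23 - 3 = 20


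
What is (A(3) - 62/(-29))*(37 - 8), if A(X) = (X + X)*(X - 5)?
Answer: -286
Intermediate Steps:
A(X) = 2*X*(-5 + X) (A(X) = (2*X)*(-5 + X) = 2*X*(-5 + X))
(A(3) - 62/(-29))*(37 - 8) = (2*3*(-5 + 3) - 62/(-29))*(37 - 8) = (2*3*(-2) - 62*(-1)/29)*29 = (-12 - 1*(-62/29))*29 = (-12 + 62/29)*29 = -286/29*29 = -286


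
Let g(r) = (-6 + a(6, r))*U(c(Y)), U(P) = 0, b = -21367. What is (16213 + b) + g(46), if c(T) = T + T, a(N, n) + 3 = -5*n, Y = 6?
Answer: -5154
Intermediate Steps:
a(N, n) = -3 - 5*n
c(T) = 2*T
g(r) = 0 (g(r) = (-6 + (-3 - 5*r))*0 = (-9 - 5*r)*0 = 0)
(16213 + b) + g(46) = (16213 - 21367) + 0 = -5154 + 0 = -5154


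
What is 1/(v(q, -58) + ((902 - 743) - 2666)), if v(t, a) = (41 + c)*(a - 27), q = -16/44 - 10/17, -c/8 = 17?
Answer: 1/5568 ≈ 0.00017960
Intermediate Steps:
c = -136 (c = -8*17 = -136)
q = -178/187 (q = -16*1/44 - 10*1/17 = -4/11 - 10/17 = -178/187 ≈ -0.95187)
v(t, a) = 2565 - 95*a (v(t, a) = (41 - 136)*(a - 27) = -95*(-27 + a) = 2565 - 95*a)
1/(v(q, -58) + ((902 - 743) - 2666)) = 1/((2565 - 95*(-58)) + ((902 - 743) - 2666)) = 1/((2565 + 5510) + (159 - 2666)) = 1/(8075 - 2507) = 1/5568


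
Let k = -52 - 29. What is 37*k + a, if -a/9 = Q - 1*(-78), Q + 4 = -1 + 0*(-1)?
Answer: -3654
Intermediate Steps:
Q = -5 (Q = -4 + (-1 + 0*(-1)) = -4 + (-1 + 0) = -4 - 1 = -5)
k = -81
a = -657 (a = -9*(-5 - 1*(-78)) = -9*(-5 + 78) = -9*73 = -657)
37*k + a = 37*(-81) - 657 = -2997 - 657 = -3654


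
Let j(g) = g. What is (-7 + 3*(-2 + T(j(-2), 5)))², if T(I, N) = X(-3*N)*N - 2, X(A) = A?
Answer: 59536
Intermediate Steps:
T(I, N) = -2 - 3*N² (T(I, N) = (-3*N)*N - 2 = -3*N² - 2 = -2 - 3*N²)
(-7 + 3*(-2 + T(j(-2), 5)))² = (-7 + 3*(-2 + (-2 - 3*5²)))² = (-7 + 3*(-2 + (-2 - 3*25)))² = (-7 + 3*(-2 + (-2 - 75)))² = (-7 + 3*(-2 - 77))² = (-7 + 3*(-79))² = (-7 - 237)² = (-244)² = 59536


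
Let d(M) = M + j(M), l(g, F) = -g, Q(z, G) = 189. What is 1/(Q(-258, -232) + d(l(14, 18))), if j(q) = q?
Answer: 1/161 ≈ 0.0062112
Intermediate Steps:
d(M) = 2*M (d(M) = M + M = 2*M)
1/(Q(-258, -232) + d(l(14, 18))) = 1/(189 + 2*(-1*14)) = 1/(189 + 2*(-14)) = 1/(189 - 28) = 1/161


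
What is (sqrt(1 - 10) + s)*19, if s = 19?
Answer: 361 + 57*I ≈ 361.0 + 57.0*I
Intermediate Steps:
(sqrt(1 - 10) + s)*19 = (sqrt(1 - 10) + 19)*19 = (sqrt(-9) + 19)*19 = (3*I + 19)*19 = (19 + 3*I)*19 = 361 + 57*I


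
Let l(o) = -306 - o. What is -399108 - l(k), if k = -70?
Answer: -398872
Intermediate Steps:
-399108 - l(k) = -399108 - (-306 - 1*(-70)) = -399108 - (-306 + 70) = -399108 - 1*(-236) = -399108 + 236 = -398872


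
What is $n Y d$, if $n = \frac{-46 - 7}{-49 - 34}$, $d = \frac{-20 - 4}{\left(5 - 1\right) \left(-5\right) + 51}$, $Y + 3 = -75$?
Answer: $\frac{99216}{2573} \approx 38.56$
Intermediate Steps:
$Y = -78$ ($Y = -3 - 75 = -78$)
$d = - \frac{24}{31}$ ($d = - \frac{24}{4 \left(-5\right) + 51} = - \frac{24}{-20 + 51} = - \frac{24}{31} \approx -0.77419$)
$n = \frac{53}{83}$ ($n = - \frac{53}{-83} = \left(-53\right) \left(- \frac{1}{83}\right) = \frac{53}{83} \approx 0.63855$)
$n Y d = \frac{53}{83} \left(-78\right) \left(- \frac{24}{31}\right) = \left(- \frac{4134}{83}\right) \left(- \frac{24}{31}\right) = \frac{99216}{2573}$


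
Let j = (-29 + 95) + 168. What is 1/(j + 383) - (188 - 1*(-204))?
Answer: -241863/617 ≈ -392.00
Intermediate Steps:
j = 234 (j = 66 + 168 = 234)
1/(j + 383) - (188 - 1*(-204)) = 1/(234 + 383) - (188 - 1*(-204)) = 1/617 - (188 + 204) = 1/617 - 1*392 = 1/617 - 392 = -241863/617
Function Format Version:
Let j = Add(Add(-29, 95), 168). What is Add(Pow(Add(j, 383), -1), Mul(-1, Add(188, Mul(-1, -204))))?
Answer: Rational(-241863, 617) ≈ -392.00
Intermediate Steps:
j = 234 (j = Add(66, 168) = 234)
Add(Pow(Add(j, 383), -1), Mul(-1, Add(188, Mul(-1, -204)))) = Add(Pow(Add(234, 383), -1), Mul(-1, Add(188, Mul(-1, -204)))) = Add(Pow(617, -1), Mul(-1, Add(188, 204))) = Add(Rational(1, 617), Mul(-1, 392)) = Add(Rational(1, 617), -392) = Rational(-241863, 617)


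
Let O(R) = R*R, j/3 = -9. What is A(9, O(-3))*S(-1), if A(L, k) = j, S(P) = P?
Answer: 27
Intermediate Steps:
j = -27 (j = 3*(-9) = -27)
O(R) = R²
A(L, k) = -27
A(9, O(-3))*S(-1) = -27*(-1) = 27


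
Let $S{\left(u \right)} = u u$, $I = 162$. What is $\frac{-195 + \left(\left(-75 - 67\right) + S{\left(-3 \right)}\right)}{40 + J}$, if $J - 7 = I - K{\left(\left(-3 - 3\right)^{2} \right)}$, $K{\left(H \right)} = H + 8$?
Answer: $- \frac{328}{165} \approx -1.9879$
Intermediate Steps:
$K{\left(H \right)} = 8 + H$
$S{\left(u \right)} = u^{2}$
$J = 125$ ($J = 7 + \left(162 - \left(8 + \left(-3 - 3\right)^{2}\right)\right) = 7 + \left(162 - \left(8 + \left(-6\right)^{2}\right)\right) = 7 + \left(162 - \left(8 + 36\right)\right) = 7 + \left(162 - 44\right) = 7 + 118 = 125$)
$\frac{-195 + \left(\left(-75 - 67\right) + S{\left(-3 \right)}\right)}{40 + J} = \frac{-195 + \left(\left(-75 - 67\right) + \left(-3\right)^{2}\right)}{40 + 125} = \frac{-195 + \left(-142 + 9\right)}{165} = \left(-195 - 133\right) \frac{1}{165} = \left(-328\right) \frac{1}{165} = - \frac{328}{165}$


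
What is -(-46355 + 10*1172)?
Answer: 34635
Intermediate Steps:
-(-46355 + 10*1172) = -(-46355 + 11720) = -1*(-34635) = 34635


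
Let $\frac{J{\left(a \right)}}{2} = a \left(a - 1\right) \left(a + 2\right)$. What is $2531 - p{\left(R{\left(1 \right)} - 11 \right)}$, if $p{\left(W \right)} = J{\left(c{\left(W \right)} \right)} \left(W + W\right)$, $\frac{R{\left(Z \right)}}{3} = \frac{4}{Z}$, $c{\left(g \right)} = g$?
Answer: $2531$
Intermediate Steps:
$R{\left(Z \right)} = \frac{12}{Z}$ ($R{\left(Z \right)} = 3 \frac{4}{Z} = \frac{12}{Z}$)
$J{\left(a \right)} = 2 a \left(-1 + a\right) \left(2 + a\right)$ ($J{\left(a \right)} = 2 a \left(a - 1\right) \left(a + 2\right) = 2 a \left(-1 + a\right) \left(2 + a\right)$)
$p{\left(W \right)} = 4 W^{2} \left(-2 + W + W^{2}\right)$ ($p{\left(W \right)} = 2 W \left(-2 + W + W^{2}\right) \left(W + W\right) = 2 W \left(-2 + W + W^{2}\right) 2 W = 4 W^{2} \left(-2 + W + W^{2}\right)$)
$2531 - p{\left(R{\left(1 \right)} - 11 \right)} = 2531 - 4 \left(\frac{12}{1} - 11\right)^{2} \left(-2 - \left(11 - \frac{12}{1}\right) + \left(\frac{12}{1} - 11\right)^{2}\right) = 2531 - 4 \left(12 \cdot 1 - 11\right)^{2} \left(-2 + \left(12 \cdot 1 - 11\right) + \left(12 \cdot 1 - 11\right)^{2}\right) = 2531 - 4 \left(12 - 11\right)^{2} \left(-2 + \left(12 - 11\right) + \left(12 - 11\right)^{2}\right) = 2531 - 4 \cdot 1^{2} \left(-2 + 1 + 1^{2}\right) = 2531 - 4 \cdot 1 \left(-2 + 1 + 1\right) = 2531 - 4 \cdot 1 \cdot 0 = 2531 - 0 = 2531 + 0 = 2531$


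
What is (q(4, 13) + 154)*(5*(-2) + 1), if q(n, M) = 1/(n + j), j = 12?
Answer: -22185/16 ≈ -1386.6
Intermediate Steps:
q(n, M) = 1/(12 + n) (q(n, M) = 1/(n + 12) = 1/(12 + n))
(q(4, 13) + 154)*(5*(-2) + 1) = (1/(12 + 4) + 154)*(5*(-2) + 1) = (1/16 + 154)*(-10 + 1) = (1/16 + 154)*(-9) = (2465/16)*(-9) = -22185/16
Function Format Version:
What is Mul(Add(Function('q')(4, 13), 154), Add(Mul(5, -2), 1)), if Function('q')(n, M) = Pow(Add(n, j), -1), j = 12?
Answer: Rational(-22185, 16) ≈ -1386.6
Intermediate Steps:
Function('q')(n, M) = Pow(Add(12, n), -1) (Function('q')(n, M) = Pow(Add(n, 12), -1) = Pow(Add(12, n), -1))
Mul(Add(Function('q')(4, 13), 154), Add(Mul(5, -2), 1)) = Mul(Add(Pow(Add(12, 4), -1), 154), Add(Mul(5, -2), 1)) = Mul(Add(Pow(16, -1), 154), Add(-10, 1)) = Mul(Add(Rational(1, 16), 154), -9) = Mul(Rational(2465, 16), -9) = Rational(-22185, 16)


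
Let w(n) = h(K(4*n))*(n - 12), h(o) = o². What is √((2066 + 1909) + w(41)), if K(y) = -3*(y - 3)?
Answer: 2*√1692339 ≈ 2601.8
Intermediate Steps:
K(y) = 9 - 3*y (K(y) = -3*(-3 + y) = 9 - 3*y)
w(n) = (9 - 12*n)²*(-12 + n) (w(n) = (9 - 12*n)²*(n - 12) = (9 - 12*n)²*(-12 + n))
√((2066 + 1909) + w(41)) = √((2066 + 1909) + 9*(-3 + 4*41)²*(-12 + 41)) = √(3975 + 9*(-3 + 164)²*29) = √(3975 + 9*161²*29) = √(3975 + 9*25921*29) = √(3975 + 6765381) = √6769356 = 2*√1692339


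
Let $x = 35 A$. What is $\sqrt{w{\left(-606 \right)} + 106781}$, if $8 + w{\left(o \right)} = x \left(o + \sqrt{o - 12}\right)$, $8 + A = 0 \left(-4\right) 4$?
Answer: $\sqrt{276453 - 280 i \sqrt{618}} \approx 525.83 - 6.619 i$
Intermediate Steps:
$A = -8$ ($A = -8 + 0 \left(-4\right) 4 = -8 + 0 \cdot 4 = -8 + 0 = -8$)
$x = -280$ ($x = 35 \left(-8\right) = -280$)
$w{\left(o \right)} = -8 - 280 o - 280 \sqrt{-12 + o}$ ($w{\left(o \right)} = -8 - 280 \left(o + \sqrt{o - 12}\right) = -8 - 280 \left(o + \sqrt{-12 + o}\right) = -8 - \left(280 o + 280 \sqrt{-12 + o}\right) = -8 - 280 o - 280 \sqrt{-12 + o}$)
$\sqrt{w{\left(-606 \right)} + 106781} = \sqrt{\left(-8 - -169680 - 280 \sqrt{-12 - 606}\right) + 106781} = \sqrt{\left(-8 + 169680 - 280 \sqrt{-618}\right) + 106781} = \sqrt{\left(-8 + 169680 - 280 i \sqrt{618}\right) + 106781} = \sqrt{\left(169672 - 280 i \sqrt{618}\right) + 106781} = \sqrt{276453 - 280 i \sqrt{618}}$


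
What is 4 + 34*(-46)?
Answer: -1560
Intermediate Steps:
4 + 34*(-46) = 4 - 1564 = -1560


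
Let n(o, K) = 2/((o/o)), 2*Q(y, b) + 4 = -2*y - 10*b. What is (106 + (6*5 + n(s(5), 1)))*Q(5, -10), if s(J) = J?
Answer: 5934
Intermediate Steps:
Q(y, b) = -2 - y - 5*b (Q(y, b) = -2 + (-2*y - 10*b)/2 = -2 + (-10*b - 2*y)/2 = -2 + (-y - 5*b) = -2 - y - 5*b)
n(o, K) = 2 (n(o, K) = 2/1 = 2*1 = 2)
(106 + (6*5 + n(s(5), 1)))*Q(5, -10) = (106 + (6*5 + 2))*(-2 - 1*5 - 5*(-10)) = (106 + (30 + 2))*(-2 - 5 + 50) = (106 + 32)*43 = 138*43 = 5934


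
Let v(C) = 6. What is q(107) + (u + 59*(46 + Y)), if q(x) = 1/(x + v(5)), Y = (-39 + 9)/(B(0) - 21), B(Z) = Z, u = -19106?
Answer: -12899395/791 ≈ -16308.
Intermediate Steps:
Y = 10/7 (Y = (-39 + 9)/(0 - 21) = -30/(-21) = -30*(-1/21) = 10/7 ≈ 1.4286)
q(x) = 1/(6 + x) (q(x) = 1/(x + 6) = 1/(6 + x))
q(107) + (u + 59*(46 + Y)) = 1/(6 + 107) + (-19106 + 59*(46 + 10/7)) = 1/113 + (-19106 + 59*(332/7)) = 1/113 + (-19106 + 19588/7) = 1/113 - 114154/7 = -12899395/791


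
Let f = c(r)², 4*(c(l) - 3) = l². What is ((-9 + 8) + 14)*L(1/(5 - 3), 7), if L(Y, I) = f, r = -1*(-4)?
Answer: 637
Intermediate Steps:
r = 4
c(l) = 3 + l²/4
f = 49 (f = (3 + (¼)*4²)² = (3 + (¼)*16)² = (3 + 4)² = 7² = 49)
L(Y, I) = 49
((-9 + 8) + 14)*L(1/(5 - 3), 7) = ((-9 + 8) + 14)*49 = (-1 + 14)*49 = 13*49 = 637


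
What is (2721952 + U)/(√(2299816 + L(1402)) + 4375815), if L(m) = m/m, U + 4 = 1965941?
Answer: 20513335004535/19147754614408 - 4687889*√2299817/19147754614408 ≈ 1.0709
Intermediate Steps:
U = 1965937 (U = -4 + 1965941 = 1965937)
L(m) = 1
(2721952 + U)/(√(2299816 + L(1402)) + 4375815) = (2721952 + 1965937)/(√(2299816 + 1) + 4375815) = 4687889/(√2299817 + 4375815) = 4687889/(4375815 + √2299817)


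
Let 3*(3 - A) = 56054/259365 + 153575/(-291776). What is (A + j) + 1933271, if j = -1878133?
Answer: 12518654198355491/227029446720 ≈ 55141.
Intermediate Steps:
A = 704565108131/227029446720 (A = 3 - (56054/259365 + 153575/(-291776))/3 = 3 - (56054*(1/259365) + 153575*(-1/291776))/3 = 3 - (56054/259365 - 153575/291776)/3 = 3 - 1/3*(-23476767971/75676482240) = 3 + 23476767971/227029446720 = 704565108131/227029446720 ≈ 3.1034)
(A + j) + 1933271 = (704565108131/227029446720 - 1878133) + 1933271 = -426390791291465629/227029446720 + 1933271 = 12518654198355491/227029446720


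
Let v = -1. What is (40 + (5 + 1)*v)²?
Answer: 1156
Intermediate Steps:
(40 + (5 + 1)*v)² = (40 + (5 + 1)*(-1))² = (40 + 6*(-1))² = (40 - 6)² = 34² = 1156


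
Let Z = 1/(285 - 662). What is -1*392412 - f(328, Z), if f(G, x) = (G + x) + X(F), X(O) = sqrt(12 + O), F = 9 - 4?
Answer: -148062979/377 - sqrt(17) ≈ -3.9274e+5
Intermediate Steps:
F = 5
Z = -1/377 (Z = 1/(-377) = -1/377 ≈ -0.0026525)
f(G, x) = G + x + sqrt(17) (f(G, x) = (G + x) + sqrt(12 + 5) = (G + x) + sqrt(17) = G + x + sqrt(17))
-1*392412 - f(328, Z) = -1*392412 - (328 - 1/377 + sqrt(17)) = -392412 - (123655/377 + sqrt(17)) = -392412 + (-123655/377 - sqrt(17)) = -148062979/377 - sqrt(17)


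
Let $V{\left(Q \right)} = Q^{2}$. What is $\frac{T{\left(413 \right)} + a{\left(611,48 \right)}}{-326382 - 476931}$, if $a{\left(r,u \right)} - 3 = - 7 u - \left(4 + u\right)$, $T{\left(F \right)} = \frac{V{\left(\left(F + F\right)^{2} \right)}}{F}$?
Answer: $- \frac{161017081}{114759} \approx -1403.1$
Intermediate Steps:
$T{\left(F \right)} = 16 F^{3}$ ($T{\left(F \right)} = \frac{\left(\left(F + F\right)^{2}\right)^{2}}{F} = \frac{\left(\left(2 F\right)^{2}\right)^{2}}{F} = \frac{\left(4 F^{2}\right)^{2}}{F} = \frac{16 F^{4}}{F} = 16 F^{3}$)
$a{\left(r,u \right)} = -1 - 8 u$ ($a{\left(r,u \right)} = 3 - \left(4 + 8 u\right) = -1 - 8 u$)
$\frac{T{\left(413 \right)} + a{\left(611,48 \right)}}{-326382 - 476931} = \frac{16 \cdot 413^{3} - 385}{-326382 - 476931} = \frac{16 \cdot 70444997 - 385}{-803313} = \left(1127119952 - 385\right) \left(- \frac{1}{803313}\right) = 1127119567 \left(- \frac{1}{803313}\right) = - \frac{161017081}{114759}$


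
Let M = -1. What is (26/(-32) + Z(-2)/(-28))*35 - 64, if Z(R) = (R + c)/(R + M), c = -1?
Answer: -1499/16 ≈ -93.688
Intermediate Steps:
Z(R) = 1 (Z(R) = (R - 1)/(R - 1) = (-1 + R)/(-1 + R) = 1)
(26/(-32) + Z(-2)/(-28))*35 - 64 = (26/(-32) + 1/(-28))*35 - 64 = (26*(-1/32) + 1*(-1/28))*35 - 64 = (-13/16 - 1/28)*35 - 64 = -95/112*35 - 64 = -475/16 - 64 = -1499/16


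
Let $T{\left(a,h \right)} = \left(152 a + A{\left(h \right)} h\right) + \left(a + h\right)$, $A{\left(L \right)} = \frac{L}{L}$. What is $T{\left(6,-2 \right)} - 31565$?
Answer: $-30651$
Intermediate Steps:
$A{\left(L \right)} = 1$
$T{\left(a,h \right)} = 2 h + 153 a$ ($T{\left(a,h \right)} = \left(152 a + 1 h\right) + \left(a + h\right) = \left(152 a + h\right) + \left(a + h\right) = \left(h + 152 a\right) + \left(a + h\right) = 2 h + 153 a$)
$T{\left(6,-2 \right)} - 31565 = \left(2 \left(-2\right) + 153 \cdot 6\right) - 31565 = \left(-4 + 918\right) - 31565 = 914 - 31565 = -30651$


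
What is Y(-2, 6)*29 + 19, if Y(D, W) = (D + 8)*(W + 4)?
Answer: 1759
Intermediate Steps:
Y(D, W) = (4 + W)*(8 + D) (Y(D, W) = (8 + D)*(4 + W) = (4 + W)*(8 + D))
Y(-2, 6)*29 + 19 = (32 + 4*(-2) + 8*6 - 2*6)*29 + 19 = (32 - 8 + 48 - 12)*29 + 19 = 60*29 + 19 = 1740 + 19 = 1759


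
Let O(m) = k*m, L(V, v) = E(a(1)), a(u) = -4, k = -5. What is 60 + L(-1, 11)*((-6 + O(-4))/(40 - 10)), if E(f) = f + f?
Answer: 844/15 ≈ 56.267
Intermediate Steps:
E(f) = 2*f
L(V, v) = -8 (L(V, v) = 2*(-4) = -8)
O(m) = -5*m
60 + L(-1, 11)*((-6 + O(-4))/(40 - 10)) = 60 - 8*(-6 - 5*(-4))/(40 - 10) = 60 - 8*(-6 + 20)/30 = 60 - 112/30 = 60 - 8*7/15 = 60 - 56/15 = 844/15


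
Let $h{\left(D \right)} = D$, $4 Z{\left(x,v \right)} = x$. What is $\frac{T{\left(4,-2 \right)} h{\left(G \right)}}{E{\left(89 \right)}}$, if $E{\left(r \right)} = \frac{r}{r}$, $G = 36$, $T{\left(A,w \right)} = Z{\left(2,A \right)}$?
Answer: $18$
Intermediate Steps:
$Z{\left(x,v \right)} = \frac{x}{4}$
$T{\left(A,w \right)} = \frac{1}{2}$ ($T{\left(A,w \right)} = \frac{1}{4} \cdot 2 = \frac{1}{2}$)
$E{\left(r \right)} = 1$
$\frac{T{\left(4,-2 \right)} h{\left(G \right)}}{E{\left(89 \right)}} = \frac{\frac{1}{2} \cdot 36}{1} = 18 \cdot 1 = 18$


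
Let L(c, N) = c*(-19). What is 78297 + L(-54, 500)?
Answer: 79323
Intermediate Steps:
L(c, N) = -19*c
78297 + L(-54, 500) = 78297 - 19*(-54) = 78297 + 1026 = 79323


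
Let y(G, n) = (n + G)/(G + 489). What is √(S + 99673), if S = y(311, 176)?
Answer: √159477774/40 ≈ 315.71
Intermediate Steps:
y(G, n) = (G + n)/(489 + G)
S = 487/800 (S = (311 + 176)/(489 + 311) = 487/800 ≈ 0.60875)
√(S + 99673) = √(487/800 + 99673) = √(79738887/800) = √159477774/40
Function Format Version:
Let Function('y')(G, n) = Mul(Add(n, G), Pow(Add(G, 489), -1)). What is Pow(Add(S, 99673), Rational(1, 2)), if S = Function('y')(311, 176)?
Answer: Mul(Rational(1, 40), Pow(159477774, Rational(1, 2))) ≈ 315.71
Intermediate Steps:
Function('y')(G, n) = Mul(Pow(Add(489, G), -1), Add(G, n)) (Function('y')(G, n) = Mul(Add(G, n), Pow(Add(489, G), -1)) = Mul(Pow(Add(489, G), -1), Add(G, n)))
S = Rational(487, 800) (S = Mul(Pow(Add(489, 311), -1), Add(311, 176)) = Mul(Pow(800, -1), 487) = Mul(Rational(1, 800), 487) = Rational(487, 800) ≈ 0.60875)
Pow(Add(S, 99673), Rational(1, 2)) = Pow(Add(Rational(487, 800), 99673), Rational(1, 2)) = Pow(Rational(79738887, 800), Rational(1, 2)) = Mul(Rational(1, 40), Pow(159477774, Rational(1, 2)))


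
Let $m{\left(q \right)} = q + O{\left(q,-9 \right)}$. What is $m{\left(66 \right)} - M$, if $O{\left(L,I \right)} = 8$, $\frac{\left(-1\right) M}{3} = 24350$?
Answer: $73124$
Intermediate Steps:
$M = -73050$ ($M = \left(-3\right) 24350 = -73050$)
$m{\left(q \right)} = 8 + q$ ($m{\left(q \right)} = q + 8 = 8 + q$)
$m{\left(66 \right)} - M = \left(8 + 66\right) - -73050 = 74 + 73050 = 73124$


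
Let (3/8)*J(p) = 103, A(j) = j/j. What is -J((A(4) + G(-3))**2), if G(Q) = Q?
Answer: -824/3 ≈ -274.67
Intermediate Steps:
A(j) = 1
J(p) = 824/3 (J(p) = (8/3)*103 = 824/3)
-J((A(4) + G(-3))**2) = -1*824/3 = -824/3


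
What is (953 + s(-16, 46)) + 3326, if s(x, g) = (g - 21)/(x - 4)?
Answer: 17111/4 ≈ 4277.8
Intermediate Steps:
s(x, g) = (-21 + g)/(-4 + x)
(953 + s(-16, 46)) + 3326 = (953 + (-21 + 46)/(-4 - 16)) + 3326 = (953 + 25/(-20)) + 3326 = (953 - 1/20*25) + 3326 = (953 - 5/4) + 3326 = 3807/4 + 3326 = 17111/4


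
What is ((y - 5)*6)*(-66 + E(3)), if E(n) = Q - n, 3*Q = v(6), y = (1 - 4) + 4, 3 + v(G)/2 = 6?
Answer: 1608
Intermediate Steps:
v(G) = 6 (v(G) = -6 + 2*6 = -6 + 12 = 6)
y = 1 (y = -3 + 4 = 1)
Q = 2 (Q = (⅓)*6 = 2)
E(n) = 2 - n
((y - 5)*6)*(-66 + E(3)) = ((1 - 5)*6)*(-66 + (2 - 1*3)) = (-4*6)*(-66 + (2 - 3)) = -24*(-66 - 1) = -24*(-67) = 1608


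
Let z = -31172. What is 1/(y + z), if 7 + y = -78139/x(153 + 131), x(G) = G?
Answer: -284/8932975 ≈ -3.1792e-5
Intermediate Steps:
y = -80127/284 (y = -7 - 78139/(153 + 131) = -7 - 78139/284 = -80127/284 ≈ -282.14)
1/(y + z) = 1/(-80127/284 - 31172) = 1/(-8932975/284) = -284/8932975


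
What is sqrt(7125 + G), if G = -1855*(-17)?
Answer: 2*sqrt(9665) ≈ 196.62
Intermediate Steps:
G = 31535
sqrt(7125 + G) = sqrt(7125 + 31535) = sqrt(38660) = 2*sqrt(9665)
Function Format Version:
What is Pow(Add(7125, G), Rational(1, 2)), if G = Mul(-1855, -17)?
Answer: Mul(2, Pow(9665, Rational(1, 2))) ≈ 196.62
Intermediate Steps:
G = 31535
Pow(Add(7125, G), Rational(1, 2)) = Pow(Add(7125, 31535), Rational(1, 2)) = Pow(38660, Rational(1, 2)) = Mul(2, Pow(9665, Rational(1, 2)))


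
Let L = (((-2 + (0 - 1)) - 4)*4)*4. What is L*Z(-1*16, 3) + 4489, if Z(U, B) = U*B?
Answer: 9865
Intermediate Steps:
L = -112 (L = (((-2 - 1) - 4)*4)*4 = ((-3 - 4)*4)*4 = -7*4*4 = -28*4 = -112)
Z(U, B) = B*U
L*Z(-1*16, 3) + 4489 = -336*(-1*16) + 4489 = -336*(-16) + 4489 = -112*(-48) + 4489 = 5376 + 4489 = 9865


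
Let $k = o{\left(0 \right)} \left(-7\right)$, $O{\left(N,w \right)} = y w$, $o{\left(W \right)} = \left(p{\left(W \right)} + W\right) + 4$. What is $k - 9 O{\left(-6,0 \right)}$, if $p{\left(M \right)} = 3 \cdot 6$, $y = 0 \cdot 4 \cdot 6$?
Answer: $-154$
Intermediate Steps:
$y = 0$ ($y = 0 \cdot 6 = 0$)
$p{\left(M \right)} = 18$
$o{\left(W \right)} = 22 + W$ ($o{\left(W \right)} = \left(18 + W\right) + 4 = 22 + W$)
$O{\left(N,w \right)} = 0$ ($O{\left(N,w \right)} = 0 w = 0$)
$k = -154$ ($k = \left(22 + 0\right) \left(-7\right) = 22 \left(-7\right) = -154$)
$k - 9 O{\left(-6,0 \right)} = -154 - 0 = -154 + 0 = -154$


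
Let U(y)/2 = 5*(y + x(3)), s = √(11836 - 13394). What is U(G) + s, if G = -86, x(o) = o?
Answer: -830 + I*√1558 ≈ -830.0 + 39.471*I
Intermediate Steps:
s = I*√1558 (s = √(-1558) = I*√1558 ≈ 39.471*I)
U(y) = 30 + 10*y (U(y) = 2*(5*(y + 3)) = 2*(5*(3 + y)) = 2*(15 + 5*y) = 30 + 10*y)
U(G) + s = (30 + 10*(-86)) + I*√1558 = (30 - 860) + I*√1558 = -830 + I*√1558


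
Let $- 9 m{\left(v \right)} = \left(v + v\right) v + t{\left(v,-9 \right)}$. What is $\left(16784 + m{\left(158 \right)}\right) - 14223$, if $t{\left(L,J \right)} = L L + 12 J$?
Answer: $- \frac{17245}{3} \approx -5748.3$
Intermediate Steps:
$t{\left(L,J \right)} = L^{2} + 12 J$
$m{\left(v \right)} = 12 - \frac{v^{2}}{3}$ ($m{\left(v \right)} = - \frac{\left(v + v\right) v + \left(v^{2} + 12 \left(-9\right)\right)}{9} = - \frac{2 v v + \left(v^{2} - 108\right)}{9} = - \frac{2 v^{2} + \left(-108 + v^{2}\right)}{9} = - \frac{-108 + 3 v^{2}}{9} = 12 - \frac{v^{2}}{3}$)
$\left(16784 + m{\left(158 \right)}\right) - 14223 = \left(16784 + \left(12 - \frac{158^{2}}{3}\right)\right) - 14223 = \left(16784 + \left(12 - \frac{24964}{3}\right)\right) - 14223 = \left(16784 - \frac{24928}{3}\right) - 14223 = \frac{25424}{3} - 14223 = - \frac{17245}{3}$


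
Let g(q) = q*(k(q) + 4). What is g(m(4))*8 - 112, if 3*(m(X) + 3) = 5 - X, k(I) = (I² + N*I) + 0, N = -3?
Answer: -14032/27 ≈ -519.70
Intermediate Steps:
k(I) = I² - 3*I (k(I) = (I² - 3*I) + 0 = I² - 3*I)
m(X) = -4/3 - X/3 (m(X) = -3 + (5 - X)/3 = -3 + (5/3 - X/3) = -4/3 - X/3)
g(q) = q*(4 + q*(-3 + q)) (g(q) = q*(q*(-3 + q) + 4) = q*(4 + q*(-3 + q)))
g(m(4))*8 - 112 = ((-4/3 - ⅓*4)*(4 + (-4/3 - ⅓*4)*(-3 + (-4/3 - ⅓*4))))*8 - 112 = ((-4/3 - 4/3)*(4 + (-4/3 - 4/3)*(-3 + (-4/3 - 4/3))))*8 - 112 = -8*(4 - 8*(-3 - 8/3)/3)/3*8 - 112 = -8*(4 - 8/3*(-17/3))/3*8 - 112 = -8*(4 + 136/9)/3*8 - 112 = -8/3*172/9*8 - 112 = -1376/27*8 - 112 = -11008/27 - 112 = -14032/27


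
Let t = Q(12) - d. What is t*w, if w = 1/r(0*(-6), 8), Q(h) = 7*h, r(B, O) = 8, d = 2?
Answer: 41/4 ≈ 10.250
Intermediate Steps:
w = ⅛ (w = 1/8 = ⅛ ≈ 0.12500)
t = 82 (t = 7*12 - 1*2 = 84 - 2 = 82)
t*w = 82*(⅛) = 41/4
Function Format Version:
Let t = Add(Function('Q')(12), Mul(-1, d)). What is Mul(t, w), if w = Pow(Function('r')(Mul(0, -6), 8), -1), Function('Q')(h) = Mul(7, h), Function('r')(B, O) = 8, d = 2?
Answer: Rational(41, 4) ≈ 10.250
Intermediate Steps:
w = Rational(1, 8) (w = Pow(8, -1) = Rational(1, 8) ≈ 0.12500)
t = 82 (t = Add(Mul(7, 12), Mul(-1, 2)) = Add(84, -2) = 82)
Mul(t, w) = Mul(82, Rational(1, 8)) = Rational(41, 4)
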